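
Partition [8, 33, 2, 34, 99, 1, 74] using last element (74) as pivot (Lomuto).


Pivot: 74
  8 <= 74: advance i (no swap)
  33 <= 74: advance i (no swap)
  2 <= 74: advance i (no swap)
  34 <= 74: advance i (no swap)
  1 <= 74: swap -> [8, 33, 2, 34, 1, 99, 74]
Place pivot at 5: [8, 33, 2, 34, 1, 74, 99]

Partitioned: [8, 33, 2, 34, 1, 74, 99]


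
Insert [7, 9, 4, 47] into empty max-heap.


Insert 7: [7]
Insert 9: [9, 7]
Insert 4: [9, 7, 4]
Insert 47: [47, 9, 4, 7]

Final heap: [47, 9, 4, 7]


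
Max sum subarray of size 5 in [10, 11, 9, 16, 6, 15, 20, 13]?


[0:5]: 52
[1:6]: 57
[2:7]: 66
[3:8]: 70

Max: 70 at [3:8]


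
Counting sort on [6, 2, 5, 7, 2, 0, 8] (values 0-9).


Input: [6, 2, 5, 7, 2, 0, 8]
Counts: [1, 0, 2, 0, 0, 1, 1, 1, 1, 0]

Sorted: [0, 2, 2, 5, 6, 7, 8]


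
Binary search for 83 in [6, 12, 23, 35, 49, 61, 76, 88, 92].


Step 1: lo=0, hi=8, mid=4, val=49
Step 2: lo=5, hi=8, mid=6, val=76
Step 3: lo=7, hi=8, mid=7, val=88

Not found


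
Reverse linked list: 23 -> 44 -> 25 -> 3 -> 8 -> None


Step 1: curr=23, set curr.next=prev(None) | reversed so far: 23
Step 2: curr=44, set curr.next=prev(23) | reversed so far: 44 -> 23
Step 3: curr=25, set curr.next=prev(44) | reversed so far: 25 -> 44 -> 23
Step 4: curr=3, set curr.next=prev(25) | reversed so far: 3 -> 25 -> 44 -> 23
Step 5: curr=8, set curr.next=prev(3) | reversed so far: 8 -> 3 -> 25 -> 44 -> 23

8 -> 3 -> 25 -> 44 -> 23 -> None


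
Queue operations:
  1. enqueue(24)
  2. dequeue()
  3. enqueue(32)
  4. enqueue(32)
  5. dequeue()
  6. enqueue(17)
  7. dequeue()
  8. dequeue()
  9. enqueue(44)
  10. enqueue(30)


enqueue(24) -> [24]
dequeue()->24, []
enqueue(32) -> [32]
enqueue(32) -> [32, 32]
dequeue()->32, [32]
enqueue(17) -> [32, 17]
dequeue()->32, [17]
dequeue()->17, []
enqueue(44) -> [44]
enqueue(30) -> [44, 30]

Final queue: [44, 30]


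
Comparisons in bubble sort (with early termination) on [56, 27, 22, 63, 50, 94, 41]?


Algorithm: bubble sort (with early termination)
Input: [56, 27, 22, 63, 50, 94, 41]
Sorted: [22, 27, 41, 50, 56, 63, 94]

20


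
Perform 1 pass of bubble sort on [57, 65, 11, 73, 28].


Initial: [57, 65, 11, 73, 28]
Pass 1: [57, 11, 65, 28, 73] (2 swaps)

After 1 pass: [57, 11, 65, 28, 73]


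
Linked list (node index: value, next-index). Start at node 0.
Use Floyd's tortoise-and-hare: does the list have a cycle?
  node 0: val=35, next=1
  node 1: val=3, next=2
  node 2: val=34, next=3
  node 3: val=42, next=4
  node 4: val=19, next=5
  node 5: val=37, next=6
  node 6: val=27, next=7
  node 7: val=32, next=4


Floyd's tortoise (slow, +1) and hare (fast, +2):
  init: slow=0, fast=0
  step 1: slow=1, fast=2
  step 2: slow=2, fast=4
  step 3: slow=3, fast=6
  step 4: slow=4, fast=4
  slow == fast at node 4: cycle detected

Cycle: yes


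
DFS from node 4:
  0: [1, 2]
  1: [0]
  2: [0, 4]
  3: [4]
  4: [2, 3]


Visit 4, push [3, 2]
Visit 2, push [0]
Visit 0, push [1]
Visit 1, push []
Visit 3, push []

DFS order: [4, 2, 0, 1, 3]


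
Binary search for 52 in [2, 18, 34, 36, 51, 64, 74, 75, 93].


Step 1: lo=0, hi=8, mid=4, val=51
Step 2: lo=5, hi=8, mid=6, val=74
Step 3: lo=5, hi=5, mid=5, val=64

Not found


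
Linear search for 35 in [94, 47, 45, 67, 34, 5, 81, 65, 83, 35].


i=0: 94!=35
i=1: 47!=35
i=2: 45!=35
i=3: 67!=35
i=4: 34!=35
i=5: 5!=35
i=6: 81!=35
i=7: 65!=35
i=8: 83!=35
i=9: 35==35 found!

Found at 9, 10 comps


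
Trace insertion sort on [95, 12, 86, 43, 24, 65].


Initial: [95, 12, 86, 43, 24, 65]
Insert 12: [12, 95, 86, 43, 24, 65]
Insert 86: [12, 86, 95, 43, 24, 65]
Insert 43: [12, 43, 86, 95, 24, 65]
Insert 24: [12, 24, 43, 86, 95, 65]
Insert 65: [12, 24, 43, 65, 86, 95]

Sorted: [12, 24, 43, 65, 86, 95]


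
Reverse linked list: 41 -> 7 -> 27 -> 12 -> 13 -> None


Step 1: curr=41, set curr.next=prev(None) | reversed so far: 41
Step 2: curr=7, set curr.next=prev(41) | reversed so far: 7 -> 41
Step 3: curr=27, set curr.next=prev(7) | reversed so far: 27 -> 7 -> 41
Step 4: curr=12, set curr.next=prev(27) | reversed so far: 12 -> 27 -> 7 -> 41
Step 5: curr=13, set curr.next=prev(12) | reversed so far: 13 -> 12 -> 27 -> 7 -> 41

13 -> 12 -> 27 -> 7 -> 41 -> None


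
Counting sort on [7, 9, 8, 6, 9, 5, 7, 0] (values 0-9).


Input: [7, 9, 8, 6, 9, 5, 7, 0]
Counts: [1, 0, 0, 0, 0, 1, 1, 2, 1, 2]

Sorted: [0, 5, 6, 7, 7, 8, 9, 9]


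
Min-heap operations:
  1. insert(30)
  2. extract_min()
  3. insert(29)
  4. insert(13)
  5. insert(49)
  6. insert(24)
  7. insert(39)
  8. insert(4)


insert(30) -> [30]
extract_min()->30, []
insert(29) -> [29]
insert(13) -> [13, 29]
insert(49) -> [13, 29, 49]
insert(24) -> [13, 24, 49, 29]
insert(39) -> [13, 24, 49, 29, 39]
insert(4) -> [4, 24, 13, 29, 39, 49]

Final heap: [4, 24, 13, 29, 39, 49]


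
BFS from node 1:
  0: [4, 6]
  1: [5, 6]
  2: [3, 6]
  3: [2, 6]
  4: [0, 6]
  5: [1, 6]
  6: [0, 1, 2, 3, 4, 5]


Visit 1, enqueue [5, 6]
Visit 5, enqueue []
Visit 6, enqueue [0, 2, 3, 4]
Visit 0, enqueue []
Visit 2, enqueue []
Visit 3, enqueue []
Visit 4, enqueue []

BFS order: [1, 5, 6, 0, 2, 3, 4]


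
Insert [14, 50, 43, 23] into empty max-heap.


Insert 14: [14]
Insert 50: [50, 14]
Insert 43: [50, 14, 43]
Insert 23: [50, 23, 43, 14]

Final heap: [50, 23, 43, 14]


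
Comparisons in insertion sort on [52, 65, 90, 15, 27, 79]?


Algorithm: insertion sort
Input: [52, 65, 90, 15, 27, 79]
Sorted: [15, 27, 52, 65, 79, 90]

11


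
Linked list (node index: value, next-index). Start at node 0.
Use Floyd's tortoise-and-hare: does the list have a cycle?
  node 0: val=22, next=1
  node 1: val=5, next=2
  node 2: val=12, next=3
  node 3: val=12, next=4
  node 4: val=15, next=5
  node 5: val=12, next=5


Floyd's tortoise (slow, +1) and hare (fast, +2):
  init: slow=0, fast=0
  step 1: slow=1, fast=2
  step 2: slow=2, fast=4
  step 3: slow=3, fast=5
  step 4: slow=4, fast=5
  step 5: slow=5, fast=5
  slow == fast at node 5: cycle detected

Cycle: yes


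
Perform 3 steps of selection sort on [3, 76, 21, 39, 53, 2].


Initial: [3, 76, 21, 39, 53, 2]
Step 1: min=2 at 5
  Swap: [2, 76, 21, 39, 53, 3]
Step 2: min=3 at 5
  Swap: [2, 3, 21, 39, 53, 76]
Step 3: min=21 at 2
  Swap: [2, 3, 21, 39, 53, 76]

After 3 steps: [2, 3, 21, 39, 53, 76]


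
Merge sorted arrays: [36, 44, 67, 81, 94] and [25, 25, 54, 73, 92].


Take 25 from B
Take 25 from B
Take 36 from A
Take 44 from A
Take 54 from B
Take 67 from A
Take 73 from B
Take 81 from A
Take 92 from B

Merged: [25, 25, 36, 44, 54, 67, 73, 81, 92, 94]


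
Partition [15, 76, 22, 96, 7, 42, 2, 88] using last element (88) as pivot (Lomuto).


Pivot: 88
  15 <= 88: advance i (no swap)
  76 <= 88: advance i (no swap)
  22 <= 88: advance i (no swap)
  7 <= 88: swap -> [15, 76, 22, 7, 96, 42, 2, 88]
  42 <= 88: swap -> [15, 76, 22, 7, 42, 96, 2, 88]
  2 <= 88: swap -> [15, 76, 22, 7, 42, 2, 96, 88]
Place pivot at 6: [15, 76, 22, 7, 42, 2, 88, 96]

Partitioned: [15, 76, 22, 7, 42, 2, 88, 96]


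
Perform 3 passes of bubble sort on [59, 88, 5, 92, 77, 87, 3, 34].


Initial: [59, 88, 5, 92, 77, 87, 3, 34]
Pass 1: [59, 5, 88, 77, 87, 3, 34, 92] (5 swaps)
Pass 2: [5, 59, 77, 87, 3, 34, 88, 92] (5 swaps)
Pass 3: [5, 59, 77, 3, 34, 87, 88, 92] (2 swaps)

After 3 passes: [5, 59, 77, 3, 34, 87, 88, 92]


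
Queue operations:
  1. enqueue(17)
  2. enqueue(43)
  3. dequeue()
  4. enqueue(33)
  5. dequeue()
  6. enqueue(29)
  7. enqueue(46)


enqueue(17) -> [17]
enqueue(43) -> [17, 43]
dequeue()->17, [43]
enqueue(33) -> [43, 33]
dequeue()->43, [33]
enqueue(29) -> [33, 29]
enqueue(46) -> [33, 29, 46]

Final queue: [33, 29, 46]


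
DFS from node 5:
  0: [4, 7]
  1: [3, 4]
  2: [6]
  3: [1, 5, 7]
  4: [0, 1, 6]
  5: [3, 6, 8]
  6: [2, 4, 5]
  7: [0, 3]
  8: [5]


Visit 5, push [8, 6, 3]
Visit 3, push [7, 1]
Visit 1, push [4]
Visit 4, push [6, 0]
Visit 0, push [7]
Visit 7, push []
Visit 6, push [2]
Visit 2, push []
Visit 8, push []

DFS order: [5, 3, 1, 4, 0, 7, 6, 2, 8]


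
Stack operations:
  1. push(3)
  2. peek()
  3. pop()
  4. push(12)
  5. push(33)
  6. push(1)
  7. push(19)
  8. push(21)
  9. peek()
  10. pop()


push(3) -> [3]
peek()->3
pop()->3, []
push(12) -> [12]
push(33) -> [12, 33]
push(1) -> [12, 33, 1]
push(19) -> [12, 33, 1, 19]
push(21) -> [12, 33, 1, 19, 21]
peek()->21
pop()->21, [12, 33, 1, 19]

Final stack: [12, 33, 1, 19]


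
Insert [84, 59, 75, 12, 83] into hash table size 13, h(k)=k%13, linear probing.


Insert 84: h=6 -> slot 6
Insert 59: h=7 -> slot 7
Insert 75: h=10 -> slot 10
Insert 12: h=12 -> slot 12
Insert 83: h=5 -> slot 5

Table: [None, None, None, None, None, 83, 84, 59, None, None, 75, None, 12]


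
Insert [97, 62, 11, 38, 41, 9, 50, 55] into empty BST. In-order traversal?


Insert 97: root
Insert 62: L from 97
Insert 11: L from 97 -> L from 62
Insert 38: L from 97 -> L from 62 -> R from 11
Insert 41: L from 97 -> L from 62 -> R from 11 -> R from 38
Insert 9: L from 97 -> L from 62 -> L from 11
Insert 50: L from 97 -> L from 62 -> R from 11 -> R from 38 -> R from 41
Insert 55: L from 97 -> L from 62 -> R from 11 -> R from 38 -> R from 41 -> R from 50

In-order: [9, 11, 38, 41, 50, 55, 62, 97]


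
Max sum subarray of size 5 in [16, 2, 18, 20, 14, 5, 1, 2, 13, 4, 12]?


[0:5]: 70
[1:6]: 59
[2:7]: 58
[3:8]: 42
[4:9]: 35
[5:10]: 25
[6:11]: 32

Max: 70 at [0:5]


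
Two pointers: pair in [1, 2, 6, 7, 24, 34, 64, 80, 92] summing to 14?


lo=0(1)+hi=8(92)=93
lo=0(1)+hi=7(80)=81
lo=0(1)+hi=6(64)=65
lo=0(1)+hi=5(34)=35
lo=0(1)+hi=4(24)=25
lo=0(1)+hi=3(7)=8
lo=1(2)+hi=3(7)=9
lo=2(6)+hi=3(7)=13

No pair found


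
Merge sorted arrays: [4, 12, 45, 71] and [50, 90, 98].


Take 4 from A
Take 12 from A
Take 45 from A
Take 50 from B
Take 71 from A

Merged: [4, 12, 45, 50, 71, 90, 98]


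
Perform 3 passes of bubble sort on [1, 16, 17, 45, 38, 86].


Initial: [1, 16, 17, 45, 38, 86]
Pass 1: [1, 16, 17, 38, 45, 86] (1 swaps)
Pass 2: [1, 16, 17, 38, 45, 86] (0 swaps)
Pass 3: [1, 16, 17, 38, 45, 86] (0 swaps)

After 3 passes: [1, 16, 17, 38, 45, 86]


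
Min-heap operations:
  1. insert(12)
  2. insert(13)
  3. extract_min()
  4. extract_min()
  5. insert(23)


insert(12) -> [12]
insert(13) -> [12, 13]
extract_min()->12, [13]
extract_min()->13, []
insert(23) -> [23]

Final heap: [23]


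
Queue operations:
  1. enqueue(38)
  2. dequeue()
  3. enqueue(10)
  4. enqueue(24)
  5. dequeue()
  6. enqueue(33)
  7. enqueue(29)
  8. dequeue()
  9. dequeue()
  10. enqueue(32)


enqueue(38) -> [38]
dequeue()->38, []
enqueue(10) -> [10]
enqueue(24) -> [10, 24]
dequeue()->10, [24]
enqueue(33) -> [24, 33]
enqueue(29) -> [24, 33, 29]
dequeue()->24, [33, 29]
dequeue()->33, [29]
enqueue(32) -> [29, 32]

Final queue: [29, 32]


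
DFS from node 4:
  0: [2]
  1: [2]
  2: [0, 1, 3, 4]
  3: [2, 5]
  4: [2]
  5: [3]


Visit 4, push [2]
Visit 2, push [3, 1, 0]
Visit 0, push []
Visit 1, push []
Visit 3, push [5]
Visit 5, push []

DFS order: [4, 2, 0, 1, 3, 5]


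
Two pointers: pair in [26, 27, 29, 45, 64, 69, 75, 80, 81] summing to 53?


lo=0(26)+hi=8(81)=107
lo=0(26)+hi=7(80)=106
lo=0(26)+hi=6(75)=101
lo=0(26)+hi=5(69)=95
lo=0(26)+hi=4(64)=90
lo=0(26)+hi=3(45)=71
lo=0(26)+hi=2(29)=55
lo=0(26)+hi=1(27)=53

Yes: 26+27=53


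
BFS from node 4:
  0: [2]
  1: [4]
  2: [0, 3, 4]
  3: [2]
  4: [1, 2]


Visit 4, enqueue [1, 2]
Visit 1, enqueue []
Visit 2, enqueue [0, 3]
Visit 0, enqueue []
Visit 3, enqueue []

BFS order: [4, 1, 2, 0, 3]


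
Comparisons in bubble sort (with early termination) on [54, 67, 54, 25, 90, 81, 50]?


Algorithm: bubble sort (with early termination)
Input: [54, 67, 54, 25, 90, 81, 50]
Sorted: [25, 50, 54, 54, 67, 81, 90]

21


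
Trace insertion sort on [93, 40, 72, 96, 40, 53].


Initial: [93, 40, 72, 96, 40, 53]
Insert 40: [40, 93, 72, 96, 40, 53]
Insert 72: [40, 72, 93, 96, 40, 53]
Insert 96: [40, 72, 93, 96, 40, 53]
Insert 40: [40, 40, 72, 93, 96, 53]
Insert 53: [40, 40, 53, 72, 93, 96]

Sorted: [40, 40, 53, 72, 93, 96]


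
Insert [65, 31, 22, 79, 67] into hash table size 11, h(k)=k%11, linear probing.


Insert 65: h=10 -> slot 10
Insert 31: h=9 -> slot 9
Insert 22: h=0 -> slot 0
Insert 79: h=2 -> slot 2
Insert 67: h=1 -> slot 1

Table: [22, 67, 79, None, None, None, None, None, None, 31, 65]


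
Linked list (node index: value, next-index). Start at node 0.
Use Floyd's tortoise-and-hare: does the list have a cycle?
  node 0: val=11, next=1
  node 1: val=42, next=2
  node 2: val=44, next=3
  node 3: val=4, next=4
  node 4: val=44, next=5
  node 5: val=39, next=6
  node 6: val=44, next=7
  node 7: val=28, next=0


Floyd's tortoise (slow, +1) and hare (fast, +2):
  init: slow=0, fast=0
  step 1: slow=1, fast=2
  step 2: slow=2, fast=4
  step 3: slow=3, fast=6
  step 4: slow=4, fast=0
  step 5: slow=5, fast=2
  step 6: slow=6, fast=4
  step 7: slow=7, fast=6
  step 8: slow=0, fast=0
  slow == fast at node 0: cycle detected

Cycle: yes


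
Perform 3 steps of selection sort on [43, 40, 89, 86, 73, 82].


Initial: [43, 40, 89, 86, 73, 82]
Step 1: min=40 at 1
  Swap: [40, 43, 89, 86, 73, 82]
Step 2: min=43 at 1
  Swap: [40, 43, 89, 86, 73, 82]
Step 3: min=73 at 4
  Swap: [40, 43, 73, 86, 89, 82]

After 3 steps: [40, 43, 73, 86, 89, 82]


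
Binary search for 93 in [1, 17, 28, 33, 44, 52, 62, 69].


Step 1: lo=0, hi=7, mid=3, val=33
Step 2: lo=4, hi=7, mid=5, val=52
Step 3: lo=6, hi=7, mid=6, val=62
Step 4: lo=7, hi=7, mid=7, val=69

Not found


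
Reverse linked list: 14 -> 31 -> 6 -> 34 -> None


Step 1: curr=14, set curr.next=prev(None) | reversed so far: 14
Step 2: curr=31, set curr.next=prev(14) | reversed so far: 31 -> 14
Step 3: curr=6, set curr.next=prev(31) | reversed so far: 6 -> 31 -> 14
Step 4: curr=34, set curr.next=prev(6) | reversed so far: 34 -> 6 -> 31 -> 14

34 -> 6 -> 31 -> 14 -> None


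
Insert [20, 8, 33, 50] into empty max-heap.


Insert 20: [20]
Insert 8: [20, 8]
Insert 33: [33, 8, 20]
Insert 50: [50, 33, 20, 8]

Final heap: [50, 33, 20, 8]


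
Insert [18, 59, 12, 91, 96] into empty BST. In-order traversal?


Insert 18: root
Insert 59: R from 18
Insert 12: L from 18
Insert 91: R from 18 -> R from 59
Insert 96: R from 18 -> R from 59 -> R from 91

In-order: [12, 18, 59, 91, 96]


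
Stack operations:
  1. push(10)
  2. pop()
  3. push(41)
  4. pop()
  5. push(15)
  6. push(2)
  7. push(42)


push(10) -> [10]
pop()->10, []
push(41) -> [41]
pop()->41, []
push(15) -> [15]
push(2) -> [15, 2]
push(42) -> [15, 2, 42]

Final stack: [15, 2, 42]


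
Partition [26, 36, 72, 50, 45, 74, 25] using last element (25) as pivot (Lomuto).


Pivot: 25
Place pivot at 0: [25, 36, 72, 50, 45, 74, 26]

Partitioned: [25, 36, 72, 50, 45, 74, 26]


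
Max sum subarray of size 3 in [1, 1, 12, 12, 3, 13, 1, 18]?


[0:3]: 14
[1:4]: 25
[2:5]: 27
[3:6]: 28
[4:7]: 17
[5:8]: 32

Max: 32 at [5:8]


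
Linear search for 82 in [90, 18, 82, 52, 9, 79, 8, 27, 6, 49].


i=0: 90!=82
i=1: 18!=82
i=2: 82==82 found!

Found at 2, 3 comps


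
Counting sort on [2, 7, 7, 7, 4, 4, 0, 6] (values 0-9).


Input: [2, 7, 7, 7, 4, 4, 0, 6]
Counts: [1, 0, 1, 0, 2, 0, 1, 3, 0, 0]

Sorted: [0, 2, 4, 4, 6, 7, 7, 7]


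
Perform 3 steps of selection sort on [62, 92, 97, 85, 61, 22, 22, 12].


Initial: [62, 92, 97, 85, 61, 22, 22, 12]
Step 1: min=12 at 7
  Swap: [12, 92, 97, 85, 61, 22, 22, 62]
Step 2: min=22 at 5
  Swap: [12, 22, 97, 85, 61, 92, 22, 62]
Step 3: min=22 at 6
  Swap: [12, 22, 22, 85, 61, 92, 97, 62]

After 3 steps: [12, 22, 22, 85, 61, 92, 97, 62]


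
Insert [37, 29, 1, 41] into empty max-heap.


Insert 37: [37]
Insert 29: [37, 29]
Insert 1: [37, 29, 1]
Insert 41: [41, 37, 1, 29]

Final heap: [41, 37, 1, 29]


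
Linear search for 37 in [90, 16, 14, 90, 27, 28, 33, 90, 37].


i=0: 90!=37
i=1: 16!=37
i=2: 14!=37
i=3: 90!=37
i=4: 27!=37
i=5: 28!=37
i=6: 33!=37
i=7: 90!=37
i=8: 37==37 found!

Found at 8, 9 comps


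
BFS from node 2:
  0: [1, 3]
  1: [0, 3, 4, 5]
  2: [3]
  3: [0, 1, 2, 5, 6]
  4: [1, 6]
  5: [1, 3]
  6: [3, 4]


Visit 2, enqueue [3]
Visit 3, enqueue [0, 1, 5, 6]
Visit 0, enqueue []
Visit 1, enqueue [4]
Visit 5, enqueue []
Visit 6, enqueue []
Visit 4, enqueue []

BFS order: [2, 3, 0, 1, 5, 6, 4]


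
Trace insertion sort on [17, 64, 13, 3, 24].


Initial: [17, 64, 13, 3, 24]
Insert 64: [17, 64, 13, 3, 24]
Insert 13: [13, 17, 64, 3, 24]
Insert 3: [3, 13, 17, 64, 24]
Insert 24: [3, 13, 17, 24, 64]

Sorted: [3, 13, 17, 24, 64]


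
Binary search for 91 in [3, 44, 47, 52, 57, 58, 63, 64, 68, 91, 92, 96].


Step 1: lo=0, hi=11, mid=5, val=58
Step 2: lo=6, hi=11, mid=8, val=68
Step 3: lo=9, hi=11, mid=10, val=92
Step 4: lo=9, hi=9, mid=9, val=91

Found at index 9


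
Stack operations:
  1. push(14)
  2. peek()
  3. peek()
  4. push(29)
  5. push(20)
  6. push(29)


push(14) -> [14]
peek()->14
peek()->14
push(29) -> [14, 29]
push(20) -> [14, 29, 20]
push(29) -> [14, 29, 20, 29]

Final stack: [14, 29, 20, 29]


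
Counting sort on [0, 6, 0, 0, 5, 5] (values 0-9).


Input: [0, 6, 0, 0, 5, 5]
Counts: [3, 0, 0, 0, 0, 2, 1, 0, 0, 0]

Sorted: [0, 0, 0, 5, 5, 6]


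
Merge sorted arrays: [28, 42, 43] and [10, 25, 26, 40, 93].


Take 10 from B
Take 25 from B
Take 26 from B
Take 28 from A
Take 40 from B
Take 42 from A
Take 43 from A

Merged: [10, 25, 26, 28, 40, 42, 43, 93]


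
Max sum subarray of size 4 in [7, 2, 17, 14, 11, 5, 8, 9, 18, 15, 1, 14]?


[0:4]: 40
[1:5]: 44
[2:6]: 47
[3:7]: 38
[4:8]: 33
[5:9]: 40
[6:10]: 50
[7:11]: 43
[8:12]: 48

Max: 50 at [6:10]


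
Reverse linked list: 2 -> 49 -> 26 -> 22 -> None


Step 1: curr=2, set curr.next=prev(None) | reversed so far: 2
Step 2: curr=49, set curr.next=prev(2) | reversed so far: 49 -> 2
Step 3: curr=26, set curr.next=prev(49) | reversed so far: 26 -> 49 -> 2
Step 4: curr=22, set curr.next=prev(26) | reversed so far: 22 -> 26 -> 49 -> 2

22 -> 26 -> 49 -> 2 -> None


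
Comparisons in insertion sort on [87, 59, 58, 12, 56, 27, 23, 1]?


Algorithm: insertion sort
Input: [87, 59, 58, 12, 56, 27, 23, 1]
Sorted: [1, 12, 23, 27, 56, 58, 59, 87]

28


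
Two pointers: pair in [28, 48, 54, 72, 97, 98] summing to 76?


lo=0(28)+hi=5(98)=126
lo=0(28)+hi=4(97)=125
lo=0(28)+hi=3(72)=100
lo=0(28)+hi=2(54)=82
lo=0(28)+hi=1(48)=76

Yes: 28+48=76


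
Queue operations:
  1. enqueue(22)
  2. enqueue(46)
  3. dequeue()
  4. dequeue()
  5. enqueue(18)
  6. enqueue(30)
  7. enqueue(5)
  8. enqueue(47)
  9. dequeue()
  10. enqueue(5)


enqueue(22) -> [22]
enqueue(46) -> [22, 46]
dequeue()->22, [46]
dequeue()->46, []
enqueue(18) -> [18]
enqueue(30) -> [18, 30]
enqueue(5) -> [18, 30, 5]
enqueue(47) -> [18, 30, 5, 47]
dequeue()->18, [30, 5, 47]
enqueue(5) -> [30, 5, 47, 5]

Final queue: [30, 5, 47, 5]


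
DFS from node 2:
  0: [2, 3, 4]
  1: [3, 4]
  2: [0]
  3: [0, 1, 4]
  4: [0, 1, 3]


Visit 2, push [0]
Visit 0, push [4, 3]
Visit 3, push [4, 1]
Visit 1, push [4]
Visit 4, push []

DFS order: [2, 0, 3, 1, 4]


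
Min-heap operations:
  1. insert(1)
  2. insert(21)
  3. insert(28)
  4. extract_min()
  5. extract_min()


insert(1) -> [1]
insert(21) -> [1, 21]
insert(28) -> [1, 21, 28]
extract_min()->1, [21, 28]
extract_min()->21, [28]

Final heap: [28]


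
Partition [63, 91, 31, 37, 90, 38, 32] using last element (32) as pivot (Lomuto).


Pivot: 32
  31 <= 32: swap -> [31, 91, 63, 37, 90, 38, 32]
Place pivot at 1: [31, 32, 63, 37, 90, 38, 91]

Partitioned: [31, 32, 63, 37, 90, 38, 91]


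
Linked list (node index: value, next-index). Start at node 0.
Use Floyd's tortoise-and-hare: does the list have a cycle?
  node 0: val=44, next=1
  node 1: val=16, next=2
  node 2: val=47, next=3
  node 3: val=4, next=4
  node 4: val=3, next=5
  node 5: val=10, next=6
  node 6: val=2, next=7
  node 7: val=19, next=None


Floyd's tortoise (slow, +1) and hare (fast, +2):
  init: slow=0, fast=0
  step 1: slow=1, fast=2
  step 2: slow=2, fast=4
  step 3: slow=3, fast=6
  step 4: fast 6->7->None, no cycle

Cycle: no


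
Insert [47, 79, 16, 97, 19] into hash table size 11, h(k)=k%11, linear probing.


Insert 47: h=3 -> slot 3
Insert 79: h=2 -> slot 2
Insert 16: h=5 -> slot 5
Insert 97: h=9 -> slot 9
Insert 19: h=8 -> slot 8

Table: [None, None, 79, 47, None, 16, None, None, 19, 97, None]


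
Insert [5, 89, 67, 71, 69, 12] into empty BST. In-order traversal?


Insert 5: root
Insert 89: R from 5
Insert 67: R from 5 -> L from 89
Insert 71: R from 5 -> L from 89 -> R from 67
Insert 69: R from 5 -> L from 89 -> R from 67 -> L from 71
Insert 12: R from 5 -> L from 89 -> L from 67

In-order: [5, 12, 67, 69, 71, 89]


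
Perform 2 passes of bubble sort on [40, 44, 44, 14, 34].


Initial: [40, 44, 44, 14, 34]
Pass 1: [40, 44, 14, 34, 44] (2 swaps)
Pass 2: [40, 14, 34, 44, 44] (2 swaps)

After 2 passes: [40, 14, 34, 44, 44]


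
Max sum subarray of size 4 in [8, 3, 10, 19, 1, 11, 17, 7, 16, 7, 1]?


[0:4]: 40
[1:5]: 33
[2:6]: 41
[3:7]: 48
[4:8]: 36
[5:9]: 51
[6:10]: 47
[7:11]: 31

Max: 51 at [5:9]


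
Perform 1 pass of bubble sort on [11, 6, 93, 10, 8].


Initial: [11, 6, 93, 10, 8]
Pass 1: [6, 11, 10, 8, 93] (3 swaps)

After 1 pass: [6, 11, 10, 8, 93]


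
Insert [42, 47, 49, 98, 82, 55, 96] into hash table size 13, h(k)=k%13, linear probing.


Insert 42: h=3 -> slot 3
Insert 47: h=8 -> slot 8
Insert 49: h=10 -> slot 10
Insert 98: h=7 -> slot 7
Insert 82: h=4 -> slot 4
Insert 55: h=3, 2 probes -> slot 5
Insert 96: h=5, 1 probes -> slot 6

Table: [None, None, None, 42, 82, 55, 96, 98, 47, None, 49, None, None]


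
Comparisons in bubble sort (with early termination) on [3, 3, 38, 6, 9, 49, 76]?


Algorithm: bubble sort (with early termination)
Input: [3, 3, 38, 6, 9, 49, 76]
Sorted: [3, 3, 6, 9, 38, 49, 76]

11


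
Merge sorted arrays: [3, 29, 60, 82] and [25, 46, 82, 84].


Take 3 from A
Take 25 from B
Take 29 from A
Take 46 from B
Take 60 from A
Take 82 from A

Merged: [3, 25, 29, 46, 60, 82, 82, 84]


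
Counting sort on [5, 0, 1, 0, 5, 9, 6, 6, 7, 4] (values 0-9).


Input: [5, 0, 1, 0, 5, 9, 6, 6, 7, 4]
Counts: [2, 1, 0, 0, 1, 2, 2, 1, 0, 1]

Sorted: [0, 0, 1, 4, 5, 5, 6, 6, 7, 9]


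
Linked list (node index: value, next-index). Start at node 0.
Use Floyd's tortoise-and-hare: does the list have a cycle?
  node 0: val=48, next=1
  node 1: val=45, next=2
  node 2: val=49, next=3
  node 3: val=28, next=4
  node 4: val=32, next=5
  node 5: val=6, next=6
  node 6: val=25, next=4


Floyd's tortoise (slow, +1) and hare (fast, +2):
  init: slow=0, fast=0
  step 1: slow=1, fast=2
  step 2: slow=2, fast=4
  step 3: slow=3, fast=6
  step 4: slow=4, fast=5
  step 5: slow=5, fast=4
  step 6: slow=6, fast=6
  slow == fast at node 6: cycle detected

Cycle: yes


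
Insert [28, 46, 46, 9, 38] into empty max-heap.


Insert 28: [28]
Insert 46: [46, 28]
Insert 46: [46, 28, 46]
Insert 9: [46, 28, 46, 9]
Insert 38: [46, 38, 46, 9, 28]

Final heap: [46, 38, 46, 9, 28]


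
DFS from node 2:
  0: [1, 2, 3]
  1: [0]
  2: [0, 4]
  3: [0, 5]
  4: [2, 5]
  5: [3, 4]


Visit 2, push [4, 0]
Visit 0, push [3, 1]
Visit 1, push []
Visit 3, push [5]
Visit 5, push [4]
Visit 4, push []

DFS order: [2, 0, 1, 3, 5, 4]


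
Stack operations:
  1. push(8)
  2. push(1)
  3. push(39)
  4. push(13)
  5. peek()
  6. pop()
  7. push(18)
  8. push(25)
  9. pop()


push(8) -> [8]
push(1) -> [8, 1]
push(39) -> [8, 1, 39]
push(13) -> [8, 1, 39, 13]
peek()->13
pop()->13, [8, 1, 39]
push(18) -> [8, 1, 39, 18]
push(25) -> [8, 1, 39, 18, 25]
pop()->25, [8, 1, 39, 18]

Final stack: [8, 1, 39, 18]


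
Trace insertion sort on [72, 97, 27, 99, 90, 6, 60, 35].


Initial: [72, 97, 27, 99, 90, 6, 60, 35]
Insert 97: [72, 97, 27, 99, 90, 6, 60, 35]
Insert 27: [27, 72, 97, 99, 90, 6, 60, 35]
Insert 99: [27, 72, 97, 99, 90, 6, 60, 35]
Insert 90: [27, 72, 90, 97, 99, 6, 60, 35]
Insert 6: [6, 27, 72, 90, 97, 99, 60, 35]
Insert 60: [6, 27, 60, 72, 90, 97, 99, 35]
Insert 35: [6, 27, 35, 60, 72, 90, 97, 99]

Sorted: [6, 27, 35, 60, 72, 90, 97, 99]


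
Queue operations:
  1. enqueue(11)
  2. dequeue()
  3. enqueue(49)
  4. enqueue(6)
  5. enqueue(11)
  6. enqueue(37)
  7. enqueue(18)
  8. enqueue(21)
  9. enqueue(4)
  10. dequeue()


enqueue(11) -> [11]
dequeue()->11, []
enqueue(49) -> [49]
enqueue(6) -> [49, 6]
enqueue(11) -> [49, 6, 11]
enqueue(37) -> [49, 6, 11, 37]
enqueue(18) -> [49, 6, 11, 37, 18]
enqueue(21) -> [49, 6, 11, 37, 18, 21]
enqueue(4) -> [49, 6, 11, 37, 18, 21, 4]
dequeue()->49, [6, 11, 37, 18, 21, 4]

Final queue: [6, 11, 37, 18, 21, 4]


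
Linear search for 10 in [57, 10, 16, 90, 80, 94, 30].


i=0: 57!=10
i=1: 10==10 found!

Found at 1, 2 comps


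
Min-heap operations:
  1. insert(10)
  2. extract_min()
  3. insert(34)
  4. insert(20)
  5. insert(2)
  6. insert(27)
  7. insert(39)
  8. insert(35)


insert(10) -> [10]
extract_min()->10, []
insert(34) -> [34]
insert(20) -> [20, 34]
insert(2) -> [2, 34, 20]
insert(27) -> [2, 27, 20, 34]
insert(39) -> [2, 27, 20, 34, 39]
insert(35) -> [2, 27, 20, 34, 39, 35]

Final heap: [2, 27, 20, 34, 39, 35]


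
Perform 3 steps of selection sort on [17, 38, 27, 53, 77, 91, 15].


Initial: [17, 38, 27, 53, 77, 91, 15]
Step 1: min=15 at 6
  Swap: [15, 38, 27, 53, 77, 91, 17]
Step 2: min=17 at 6
  Swap: [15, 17, 27, 53, 77, 91, 38]
Step 3: min=27 at 2
  Swap: [15, 17, 27, 53, 77, 91, 38]

After 3 steps: [15, 17, 27, 53, 77, 91, 38]


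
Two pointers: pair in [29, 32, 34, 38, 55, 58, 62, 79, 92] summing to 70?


lo=0(29)+hi=8(92)=121
lo=0(29)+hi=7(79)=108
lo=0(29)+hi=6(62)=91
lo=0(29)+hi=5(58)=87
lo=0(29)+hi=4(55)=84
lo=0(29)+hi=3(38)=67
lo=1(32)+hi=3(38)=70

Yes: 32+38=70


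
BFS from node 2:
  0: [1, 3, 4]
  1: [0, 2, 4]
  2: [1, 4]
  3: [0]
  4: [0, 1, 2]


Visit 2, enqueue [1, 4]
Visit 1, enqueue [0]
Visit 4, enqueue []
Visit 0, enqueue [3]
Visit 3, enqueue []

BFS order: [2, 1, 4, 0, 3]


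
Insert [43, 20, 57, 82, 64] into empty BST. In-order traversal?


Insert 43: root
Insert 20: L from 43
Insert 57: R from 43
Insert 82: R from 43 -> R from 57
Insert 64: R from 43 -> R from 57 -> L from 82

In-order: [20, 43, 57, 64, 82]


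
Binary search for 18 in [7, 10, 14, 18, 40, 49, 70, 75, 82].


Step 1: lo=0, hi=8, mid=4, val=40
Step 2: lo=0, hi=3, mid=1, val=10
Step 3: lo=2, hi=3, mid=2, val=14
Step 4: lo=3, hi=3, mid=3, val=18

Found at index 3


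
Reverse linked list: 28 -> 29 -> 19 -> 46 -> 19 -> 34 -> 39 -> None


Step 1: curr=28, set curr.next=prev(None) | reversed so far: 28
Step 2: curr=29, set curr.next=prev(28) | reversed so far: 29 -> 28
Step 3: curr=19, set curr.next=prev(29) | reversed so far: 19 -> 29 -> 28
Step 4: curr=46, set curr.next=prev(19) | reversed so far: 46 -> 19 -> 29 -> 28
Step 5: curr=19, set curr.next=prev(46) | reversed so far: 19 -> 46 -> 19 -> 29 -> 28
Step 6: curr=34, set curr.next=prev(19) | reversed so far: 34 -> 19 -> 46 -> 19 -> 29 -> 28
Step 7: curr=39, set curr.next=prev(34) | reversed so far: 39 -> 34 -> 19 -> 46 -> 19 -> 29 -> 28

39 -> 34 -> 19 -> 46 -> 19 -> 29 -> 28 -> None


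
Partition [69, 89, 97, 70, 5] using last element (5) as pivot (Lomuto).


Pivot: 5
Place pivot at 0: [5, 89, 97, 70, 69]

Partitioned: [5, 89, 97, 70, 69]


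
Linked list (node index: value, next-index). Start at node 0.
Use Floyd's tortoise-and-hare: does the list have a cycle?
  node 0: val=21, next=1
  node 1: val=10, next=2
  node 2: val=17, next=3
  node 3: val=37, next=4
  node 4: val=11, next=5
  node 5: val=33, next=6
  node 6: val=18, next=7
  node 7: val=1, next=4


Floyd's tortoise (slow, +1) and hare (fast, +2):
  init: slow=0, fast=0
  step 1: slow=1, fast=2
  step 2: slow=2, fast=4
  step 3: slow=3, fast=6
  step 4: slow=4, fast=4
  slow == fast at node 4: cycle detected

Cycle: yes


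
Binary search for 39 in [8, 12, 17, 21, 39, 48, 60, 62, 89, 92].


Step 1: lo=0, hi=9, mid=4, val=39

Found at index 4


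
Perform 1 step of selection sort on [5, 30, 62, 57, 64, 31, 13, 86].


Initial: [5, 30, 62, 57, 64, 31, 13, 86]
Step 1: min=5 at 0
  Swap: [5, 30, 62, 57, 64, 31, 13, 86]

After 1 step: [5, 30, 62, 57, 64, 31, 13, 86]


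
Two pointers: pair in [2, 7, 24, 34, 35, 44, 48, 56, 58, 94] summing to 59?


lo=0(2)+hi=9(94)=96
lo=0(2)+hi=8(58)=60
lo=0(2)+hi=7(56)=58
lo=1(7)+hi=7(56)=63
lo=1(7)+hi=6(48)=55
lo=2(24)+hi=6(48)=72
lo=2(24)+hi=5(44)=68
lo=2(24)+hi=4(35)=59

Yes: 24+35=59


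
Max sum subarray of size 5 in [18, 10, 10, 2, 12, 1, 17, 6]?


[0:5]: 52
[1:6]: 35
[2:7]: 42
[3:8]: 38

Max: 52 at [0:5]


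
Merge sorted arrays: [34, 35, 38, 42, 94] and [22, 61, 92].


Take 22 from B
Take 34 from A
Take 35 from A
Take 38 from A
Take 42 from A
Take 61 from B
Take 92 from B

Merged: [22, 34, 35, 38, 42, 61, 92, 94]


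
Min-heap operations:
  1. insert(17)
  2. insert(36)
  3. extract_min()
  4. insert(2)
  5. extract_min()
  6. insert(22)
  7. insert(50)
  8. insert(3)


insert(17) -> [17]
insert(36) -> [17, 36]
extract_min()->17, [36]
insert(2) -> [2, 36]
extract_min()->2, [36]
insert(22) -> [22, 36]
insert(50) -> [22, 36, 50]
insert(3) -> [3, 22, 50, 36]

Final heap: [3, 22, 50, 36]


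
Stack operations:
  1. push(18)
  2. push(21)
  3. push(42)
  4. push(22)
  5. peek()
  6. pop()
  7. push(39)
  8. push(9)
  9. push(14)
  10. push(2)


push(18) -> [18]
push(21) -> [18, 21]
push(42) -> [18, 21, 42]
push(22) -> [18, 21, 42, 22]
peek()->22
pop()->22, [18, 21, 42]
push(39) -> [18, 21, 42, 39]
push(9) -> [18, 21, 42, 39, 9]
push(14) -> [18, 21, 42, 39, 9, 14]
push(2) -> [18, 21, 42, 39, 9, 14, 2]

Final stack: [18, 21, 42, 39, 9, 14, 2]


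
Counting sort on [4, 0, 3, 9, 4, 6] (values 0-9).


Input: [4, 0, 3, 9, 4, 6]
Counts: [1, 0, 0, 1, 2, 0, 1, 0, 0, 1]

Sorted: [0, 3, 4, 4, 6, 9]


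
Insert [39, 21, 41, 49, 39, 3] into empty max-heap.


Insert 39: [39]
Insert 21: [39, 21]
Insert 41: [41, 21, 39]
Insert 49: [49, 41, 39, 21]
Insert 39: [49, 41, 39, 21, 39]
Insert 3: [49, 41, 39, 21, 39, 3]

Final heap: [49, 41, 39, 21, 39, 3]


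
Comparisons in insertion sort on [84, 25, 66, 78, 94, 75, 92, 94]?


Algorithm: insertion sort
Input: [84, 25, 66, 78, 94, 75, 92, 94]
Sorted: [25, 66, 75, 78, 84, 92, 94, 94]

13


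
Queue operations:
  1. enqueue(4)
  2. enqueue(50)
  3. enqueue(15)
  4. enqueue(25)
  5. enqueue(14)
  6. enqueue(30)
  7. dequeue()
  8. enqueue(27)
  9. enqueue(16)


enqueue(4) -> [4]
enqueue(50) -> [4, 50]
enqueue(15) -> [4, 50, 15]
enqueue(25) -> [4, 50, 15, 25]
enqueue(14) -> [4, 50, 15, 25, 14]
enqueue(30) -> [4, 50, 15, 25, 14, 30]
dequeue()->4, [50, 15, 25, 14, 30]
enqueue(27) -> [50, 15, 25, 14, 30, 27]
enqueue(16) -> [50, 15, 25, 14, 30, 27, 16]

Final queue: [50, 15, 25, 14, 30, 27, 16]


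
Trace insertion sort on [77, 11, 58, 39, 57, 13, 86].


Initial: [77, 11, 58, 39, 57, 13, 86]
Insert 11: [11, 77, 58, 39, 57, 13, 86]
Insert 58: [11, 58, 77, 39, 57, 13, 86]
Insert 39: [11, 39, 58, 77, 57, 13, 86]
Insert 57: [11, 39, 57, 58, 77, 13, 86]
Insert 13: [11, 13, 39, 57, 58, 77, 86]
Insert 86: [11, 13, 39, 57, 58, 77, 86]

Sorted: [11, 13, 39, 57, 58, 77, 86]


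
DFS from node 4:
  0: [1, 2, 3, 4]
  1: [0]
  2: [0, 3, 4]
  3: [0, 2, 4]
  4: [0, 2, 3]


Visit 4, push [3, 2, 0]
Visit 0, push [3, 2, 1]
Visit 1, push []
Visit 2, push [3]
Visit 3, push []

DFS order: [4, 0, 1, 2, 3]


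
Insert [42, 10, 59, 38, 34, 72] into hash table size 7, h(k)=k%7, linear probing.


Insert 42: h=0 -> slot 0
Insert 10: h=3 -> slot 3
Insert 59: h=3, 1 probes -> slot 4
Insert 38: h=3, 2 probes -> slot 5
Insert 34: h=6 -> slot 6
Insert 72: h=2 -> slot 2

Table: [42, None, 72, 10, 59, 38, 34]


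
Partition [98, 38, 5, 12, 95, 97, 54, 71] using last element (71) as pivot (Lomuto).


Pivot: 71
  38 <= 71: swap -> [38, 98, 5, 12, 95, 97, 54, 71]
  5 <= 71: swap -> [38, 5, 98, 12, 95, 97, 54, 71]
  12 <= 71: swap -> [38, 5, 12, 98, 95, 97, 54, 71]
  54 <= 71: swap -> [38, 5, 12, 54, 95, 97, 98, 71]
Place pivot at 4: [38, 5, 12, 54, 71, 97, 98, 95]

Partitioned: [38, 5, 12, 54, 71, 97, 98, 95]


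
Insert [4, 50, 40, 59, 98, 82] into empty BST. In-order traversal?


Insert 4: root
Insert 50: R from 4
Insert 40: R from 4 -> L from 50
Insert 59: R from 4 -> R from 50
Insert 98: R from 4 -> R from 50 -> R from 59
Insert 82: R from 4 -> R from 50 -> R from 59 -> L from 98

In-order: [4, 40, 50, 59, 82, 98]


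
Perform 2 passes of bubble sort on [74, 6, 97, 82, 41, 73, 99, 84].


Initial: [74, 6, 97, 82, 41, 73, 99, 84]
Pass 1: [6, 74, 82, 41, 73, 97, 84, 99] (5 swaps)
Pass 2: [6, 74, 41, 73, 82, 84, 97, 99] (3 swaps)

After 2 passes: [6, 74, 41, 73, 82, 84, 97, 99]


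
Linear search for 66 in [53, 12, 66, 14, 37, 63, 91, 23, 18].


i=0: 53!=66
i=1: 12!=66
i=2: 66==66 found!

Found at 2, 3 comps


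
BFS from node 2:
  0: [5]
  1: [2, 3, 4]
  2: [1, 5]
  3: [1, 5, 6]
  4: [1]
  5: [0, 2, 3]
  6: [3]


Visit 2, enqueue [1, 5]
Visit 1, enqueue [3, 4]
Visit 5, enqueue [0]
Visit 3, enqueue [6]
Visit 4, enqueue []
Visit 0, enqueue []
Visit 6, enqueue []

BFS order: [2, 1, 5, 3, 4, 0, 6]


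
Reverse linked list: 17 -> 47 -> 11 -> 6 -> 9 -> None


Step 1: curr=17, set curr.next=prev(None) | reversed so far: 17
Step 2: curr=47, set curr.next=prev(17) | reversed so far: 47 -> 17
Step 3: curr=11, set curr.next=prev(47) | reversed so far: 11 -> 47 -> 17
Step 4: curr=6, set curr.next=prev(11) | reversed so far: 6 -> 11 -> 47 -> 17
Step 5: curr=9, set curr.next=prev(6) | reversed so far: 9 -> 6 -> 11 -> 47 -> 17

9 -> 6 -> 11 -> 47 -> 17 -> None


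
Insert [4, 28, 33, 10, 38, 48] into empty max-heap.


Insert 4: [4]
Insert 28: [28, 4]
Insert 33: [33, 4, 28]
Insert 10: [33, 10, 28, 4]
Insert 38: [38, 33, 28, 4, 10]
Insert 48: [48, 33, 38, 4, 10, 28]

Final heap: [48, 33, 38, 4, 10, 28]


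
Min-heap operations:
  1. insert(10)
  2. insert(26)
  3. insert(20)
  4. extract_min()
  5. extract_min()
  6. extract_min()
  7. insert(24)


insert(10) -> [10]
insert(26) -> [10, 26]
insert(20) -> [10, 26, 20]
extract_min()->10, [20, 26]
extract_min()->20, [26]
extract_min()->26, []
insert(24) -> [24]

Final heap: [24]


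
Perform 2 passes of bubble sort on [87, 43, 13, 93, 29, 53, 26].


Initial: [87, 43, 13, 93, 29, 53, 26]
Pass 1: [43, 13, 87, 29, 53, 26, 93] (5 swaps)
Pass 2: [13, 43, 29, 53, 26, 87, 93] (4 swaps)

After 2 passes: [13, 43, 29, 53, 26, 87, 93]


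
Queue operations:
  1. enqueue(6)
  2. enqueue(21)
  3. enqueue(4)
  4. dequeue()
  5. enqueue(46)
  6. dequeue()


enqueue(6) -> [6]
enqueue(21) -> [6, 21]
enqueue(4) -> [6, 21, 4]
dequeue()->6, [21, 4]
enqueue(46) -> [21, 4, 46]
dequeue()->21, [4, 46]

Final queue: [4, 46]


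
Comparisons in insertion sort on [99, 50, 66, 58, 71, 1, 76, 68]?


Algorithm: insertion sort
Input: [99, 50, 66, 58, 71, 1, 76, 68]
Sorted: [1, 50, 58, 66, 68, 71, 76, 99]

19


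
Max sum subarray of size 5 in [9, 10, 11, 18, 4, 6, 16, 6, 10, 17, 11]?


[0:5]: 52
[1:6]: 49
[2:7]: 55
[3:8]: 50
[4:9]: 42
[5:10]: 55
[6:11]: 60

Max: 60 at [6:11]


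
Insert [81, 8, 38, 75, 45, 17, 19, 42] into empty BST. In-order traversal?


Insert 81: root
Insert 8: L from 81
Insert 38: L from 81 -> R from 8
Insert 75: L from 81 -> R from 8 -> R from 38
Insert 45: L from 81 -> R from 8 -> R from 38 -> L from 75
Insert 17: L from 81 -> R from 8 -> L from 38
Insert 19: L from 81 -> R from 8 -> L from 38 -> R from 17
Insert 42: L from 81 -> R from 8 -> R from 38 -> L from 75 -> L from 45

In-order: [8, 17, 19, 38, 42, 45, 75, 81]


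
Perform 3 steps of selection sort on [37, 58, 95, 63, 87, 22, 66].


Initial: [37, 58, 95, 63, 87, 22, 66]
Step 1: min=22 at 5
  Swap: [22, 58, 95, 63, 87, 37, 66]
Step 2: min=37 at 5
  Swap: [22, 37, 95, 63, 87, 58, 66]
Step 3: min=58 at 5
  Swap: [22, 37, 58, 63, 87, 95, 66]

After 3 steps: [22, 37, 58, 63, 87, 95, 66]


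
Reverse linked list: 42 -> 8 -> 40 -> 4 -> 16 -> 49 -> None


Step 1: curr=42, set curr.next=prev(None) | reversed so far: 42
Step 2: curr=8, set curr.next=prev(42) | reversed so far: 8 -> 42
Step 3: curr=40, set curr.next=prev(8) | reversed so far: 40 -> 8 -> 42
Step 4: curr=4, set curr.next=prev(40) | reversed so far: 4 -> 40 -> 8 -> 42
Step 5: curr=16, set curr.next=prev(4) | reversed so far: 16 -> 4 -> 40 -> 8 -> 42
Step 6: curr=49, set curr.next=prev(16) | reversed so far: 49 -> 16 -> 4 -> 40 -> 8 -> 42

49 -> 16 -> 4 -> 40 -> 8 -> 42 -> None


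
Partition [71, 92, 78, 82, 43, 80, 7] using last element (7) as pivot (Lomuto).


Pivot: 7
Place pivot at 0: [7, 92, 78, 82, 43, 80, 71]

Partitioned: [7, 92, 78, 82, 43, 80, 71]


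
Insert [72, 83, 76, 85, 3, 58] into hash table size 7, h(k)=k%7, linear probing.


Insert 72: h=2 -> slot 2
Insert 83: h=6 -> slot 6
Insert 76: h=6, 1 probes -> slot 0
Insert 85: h=1 -> slot 1
Insert 3: h=3 -> slot 3
Insert 58: h=2, 2 probes -> slot 4

Table: [76, 85, 72, 3, 58, None, 83]


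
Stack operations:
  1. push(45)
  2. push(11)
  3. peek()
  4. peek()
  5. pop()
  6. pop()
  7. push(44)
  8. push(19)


push(45) -> [45]
push(11) -> [45, 11]
peek()->11
peek()->11
pop()->11, [45]
pop()->45, []
push(44) -> [44]
push(19) -> [44, 19]

Final stack: [44, 19]


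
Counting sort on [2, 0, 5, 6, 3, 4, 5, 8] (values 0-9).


Input: [2, 0, 5, 6, 3, 4, 5, 8]
Counts: [1, 0, 1, 1, 1, 2, 1, 0, 1, 0]

Sorted: [0, 2, 3, 4, 5, 5, 6, 8]


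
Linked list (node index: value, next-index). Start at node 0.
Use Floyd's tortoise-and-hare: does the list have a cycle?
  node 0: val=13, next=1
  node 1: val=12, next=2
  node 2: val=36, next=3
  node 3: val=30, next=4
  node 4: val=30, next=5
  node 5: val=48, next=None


Floyd's tortoise (slow, +1) and hare (fast, +2):
  init: slow=0, fast=0
  step 1: slow=1, fast=2
  step 2: slow=2, fast=4
  step 3: fast 4->5->None, no cycle

Cycle: no


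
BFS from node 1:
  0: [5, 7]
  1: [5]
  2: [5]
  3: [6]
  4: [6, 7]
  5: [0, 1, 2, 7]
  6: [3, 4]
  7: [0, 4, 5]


Visit 1, enqueue [5]
Visit 5, enqueue [0, 2, 7]
Visit 0, enqueue []
Visit 2, enqueue []
Visit 7, enqueue [4]
Visit 4, enqueue [6]
Visit 6, enqueue [3]
Visit 3, enqueue []

BFS order: [1, 5, 0, 2, 7, 4, 6, 3]


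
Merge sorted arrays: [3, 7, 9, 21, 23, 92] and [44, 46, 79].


Take 3 from A
Take 7 from A
Take 9 from A
Take 21 from A
Take 23 from A
Take 44 from B
Take 46 from B
Take 79 from B

Merged: [3, 7, 9, 21, 23, 44, 46, 79, 92]


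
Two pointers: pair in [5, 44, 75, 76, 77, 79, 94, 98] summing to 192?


lo=0(5)+hi=7(98)=103
lo=1(44)+hi=7(98)=142
lo=2(75)+hi=7(98)=173
lo=3(76)+hi=7(98)=174
lo=4(77)+hi=7(98)=175
lo=5(79)+hi=7(98)=177
lo=6(94)+hi=7(98)=192

Yes: 94+98=192


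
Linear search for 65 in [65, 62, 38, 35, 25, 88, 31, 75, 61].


i=0: 65==65 found!

Found at 0, 1 comps


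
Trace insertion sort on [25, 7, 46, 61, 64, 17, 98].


Initial: [25, 7, 46, 61, 64, 17, 98]
Insert 7: [7, 25, 46, 61, 64, 17, 98]
Insert 46: [7, 25, 46, 61, 64, 17, 98]
Insert 61: [7, 25, 46, 61, 64, 17, 98]
Insert 64: [7, 25, 46, 61, 64, 17, 98]
Insert 17: [7, 17, 25, 46, 61, 64, 98]
Insert 98: [7, 17, 25, 46, 61, 64, 98]

Sorted: [7, 17, 25, 46, 61, 64, 98]


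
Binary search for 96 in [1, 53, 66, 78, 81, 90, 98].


Step 1: lo=0, hi=6, mid=3, val=78
Step 2: lo=4, hi=6, mid=5, val=90
Step 3: lo=6, hi=6, mid=6, val=98

Not found


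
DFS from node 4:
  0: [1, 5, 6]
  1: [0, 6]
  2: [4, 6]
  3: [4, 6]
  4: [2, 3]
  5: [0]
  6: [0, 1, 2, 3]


Visit 4, push [3, 2]
Visit 2, push [6]
Visit 6, push [3, 1, 0]
Visit 0, push [5, 1]
Visit 1, push []
Visit 5, push []
Visit 3, push []

DFS order: [4, 2, 6, 0, 1, 5, 3]


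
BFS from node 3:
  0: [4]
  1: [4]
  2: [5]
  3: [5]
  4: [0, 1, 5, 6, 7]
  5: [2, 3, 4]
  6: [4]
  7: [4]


Visit 3, enqueue [5]
Visit 5, enqueue [2, 4]
Visit 2, enqueue []
Visit 4, enqueue [0, 1, 6, 7]
Visit 0, enqueue []
Visit 1, enqueue []
Visit 6, enqueue []
Visit 7, enqueue []

BFS order: [3, 5, 2, 4, 0, 1, 6, 7]
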